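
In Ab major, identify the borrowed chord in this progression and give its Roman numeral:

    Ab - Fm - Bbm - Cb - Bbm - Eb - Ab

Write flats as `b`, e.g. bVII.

bIII

The diatonic triads in Ab major are Ab, Bbm, Cm, Db, Eb, Fm, Gdim. Of the given chords, Ab, Fm, Bbm and Eb are diatonic. Cb (Cb–Eb–Gb) doesn't fit — on degree 3 Ab major would have Cm (iii). Cb is the degree-3 chord of Ab minor, so it is the borrowed bIII.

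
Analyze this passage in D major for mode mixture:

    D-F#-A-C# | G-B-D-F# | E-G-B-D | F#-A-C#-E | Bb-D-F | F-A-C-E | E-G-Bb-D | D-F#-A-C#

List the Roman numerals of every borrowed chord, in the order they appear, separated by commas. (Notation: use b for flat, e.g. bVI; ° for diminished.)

bVI, bIIImaj7, iiø7

D major has the diatonic set D, Em, F#m, G, A, Bm, C#dim. D–F#–A–C# = Dmaj7, G–B–D–F# = Gmaj7, E–G–B–D = Em7 and F#–A–C#–E = F#m7 all belong to that set. Bb–D–F is not: scale degree 6 in D major carries Bm (vi). In D minor the chord on that degree is Bb, so here it functions as bVI, borrowed from the parallel minor. But F–A–C–E is foreign: the diatonic iii on degree 3 is F#m, whereas Fmaj7 comes from D minor. It is labeled bIIImaj7. But E–G–Bb–D is foreign: the diatonic ii on degree 2 is Em, whereas Em7b5 comes from D minor. It is labeled iiø7.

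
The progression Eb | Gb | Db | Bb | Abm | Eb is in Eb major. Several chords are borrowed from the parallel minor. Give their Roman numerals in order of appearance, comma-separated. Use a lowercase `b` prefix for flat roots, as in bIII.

Eb major has the diatonic set Eb, Fm, Gm, Ab, Bb, Cm, Ddim. Eb and Bb both belong to that set. Gb (Gb–Bb–Db) is not: scale degree 3 in Eb major carries Gm (iii). In Eb minor the chord on that degree is Gb, so here it functions as bIII, borrowed from the parallel minor. But Db (Db–F–Ab) is foreign: the diatonic vii° on degree 7 is Ddim, whereas Db comes from Eb minor. It is labeled bVII. Abm (Ab–Cb–Eb) doesn't fit — on degree 4 Eb major would have Ab (IV). Abm is the degree-4 chord of Eb minor, so it is the borrowed iv.

bIII, bVII, iv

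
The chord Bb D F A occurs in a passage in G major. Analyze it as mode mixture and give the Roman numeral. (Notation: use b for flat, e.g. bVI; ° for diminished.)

bIIImaj7

Bb is the lowered form of scale degree 3 in G major (the diatonic degree 3 is B). The diatonic chord on degree 3 would be Bm (iii), but Bb–D–F–A is the major-seventh chord from G minor. As a borrowed chord it is labeled bIIImaj7.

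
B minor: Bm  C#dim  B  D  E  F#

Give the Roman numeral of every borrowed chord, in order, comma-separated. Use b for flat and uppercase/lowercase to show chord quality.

I, IV

B minor has the diatonic set Bm, C#dim, D, Em, F#, G, A (with V from harmonic minor). Of the given chords, Bm, C#dim, D and F# are diatonic. But B (B–D#–F#) is foreign: the diatonic i on degree 1 is Bm, whereas B comes from B major. It is labeled I. E (E–G#–B) is not: scale degree 4 in B minor carries Em (iv). In B major the chord on that degree is E, so here it functions as IV, borrowed from the parallel major.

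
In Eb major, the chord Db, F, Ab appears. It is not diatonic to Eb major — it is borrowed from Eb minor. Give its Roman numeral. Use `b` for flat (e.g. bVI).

bVII

The root Db is the lowered 7th scale degree — diatonically Eb major has D there. Diatonically Eb major has Ddim (vii°) on that degree; Db–F–Ab is instead the major chord native to Eb minor, so it takes the label bVII.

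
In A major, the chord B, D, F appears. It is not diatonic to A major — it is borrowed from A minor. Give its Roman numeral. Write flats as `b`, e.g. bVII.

B is scale degree 2 in A major. The diatonic chord on degree 2 would be Bm (ii), but B–D–F is the diminished chord from A minor. As a borrowed chord it is labeled ii°.

ii°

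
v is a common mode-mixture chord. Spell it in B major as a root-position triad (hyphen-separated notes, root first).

v is built on scale degree 5, which is F# in both B major and its parallel. Stacking thirds in B minor on F# gives F#–A–C#.

F#-A-C#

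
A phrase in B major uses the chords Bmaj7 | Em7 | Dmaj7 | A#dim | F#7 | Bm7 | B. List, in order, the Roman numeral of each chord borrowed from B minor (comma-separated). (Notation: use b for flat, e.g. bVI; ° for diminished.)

iv7, bIIImaj7, i7

B major has the diatonic set B, C#m, D#m, E, F#, G#m, A#dim. Of the given chords, Bmaj7, A#dim, F#7 and B are diatonic. But Em7 (E–G–B–D) is foreign: the diatonic IV on degree 4 is E, whereas Em7 comes from B minor. It is labeled iv7. But Dmaj7 (D–F#–A–C#) is foreign: the diatonic iii on degree 3 is D#m, whereas Dmaj7 comes from B minor. It is labeled bIIImaj7. But Bm7 (B–D–F#–A) is foreign: the diatonic I on degree 1 is B, whereas Bm7 comes from B minor. It is labeled i7.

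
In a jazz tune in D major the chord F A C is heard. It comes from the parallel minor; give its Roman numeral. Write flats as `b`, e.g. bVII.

bIII

The root F is the lowered 3rd scale degree — diatonically D major has F# there. F–A–C is a major chord — the form found in D minor, not the diatonic iii (F#m). Borrowed into D major it is written bIII.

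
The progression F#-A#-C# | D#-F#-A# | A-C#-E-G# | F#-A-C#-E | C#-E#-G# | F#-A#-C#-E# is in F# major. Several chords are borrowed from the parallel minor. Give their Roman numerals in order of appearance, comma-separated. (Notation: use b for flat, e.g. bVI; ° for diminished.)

bIIImaj7, i7

In F# major the diatonic chords are F#, G#m, A#m, B, C#, D#m, E#dim. Of the given chords, F#–A#–C# = F#, D#–F#–A# = D#m, C#–E#–G# = C# and F#–A#–C#–E# = F#maj7 are diatonic. A–C#–E–G# doesn't fit — on degree 3 F# major would have A#m (iii). Amaj7 is the degree-3 chord of F# minor, so it is the borrowed bIIImaj7. F#–A–C#–E doesn't fit — on degree 1 F# major would have F# (I). F#m7 is the degree-1 chord of F# minor, so it is the borrowed i7.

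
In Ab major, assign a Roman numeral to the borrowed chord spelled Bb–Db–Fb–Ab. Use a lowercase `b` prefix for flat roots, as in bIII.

The root Bb is the diatonic 2nd degree of Ab major; the borrowing shows in the chord quality. The diatonic chord on degree 2 would be Bbm (ii), but Bb–Db–Fb–Ab is the half-diminished-seventh chord from Ab minor. As a borrowed chord it is labeled iiø7.

iiø7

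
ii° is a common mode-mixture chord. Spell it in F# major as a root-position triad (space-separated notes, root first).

G# B D

The root, G#, is scale degree 2 — the same note in F# major and F# minor; only the chord quality changes. Building the diminished chord from the parallel minor on G#: G#–B–D.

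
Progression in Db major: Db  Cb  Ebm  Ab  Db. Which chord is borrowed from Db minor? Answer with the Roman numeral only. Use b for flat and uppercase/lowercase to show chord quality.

Db major has the diatonic set Db, Ebm, Fm, Gb, Ab, Bbm, Cdim. Db, Ebm and Ab are all diatonic. Cb (Cb–Eb–Gb) is not: scale degree 7 in Db major carries Cdim (vii°). In Db minor the chord on that degree is Cb, so here it functions as bVII, borrowed from the parallel minor.

bVII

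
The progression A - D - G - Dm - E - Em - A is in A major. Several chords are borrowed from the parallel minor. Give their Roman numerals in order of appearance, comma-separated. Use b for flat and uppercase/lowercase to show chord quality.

In A major the diatonic chords are A, Bm, C#m, D, E, F#m, G#dim. A, D and E all belong to that set. G (G–B–D) is not: scale degree 7 in A major carries G#dim (vii°). In A minor the chord on that degree is G, so here it functions as bVII, borrowed from the parallel minor. Dm (D–F–A) doesn't fit — on degree 4 A major would have D (IV). Dm is the degree-4 chord of A minor, so it is the borrowed iv. Em (E–G–B) doesn't fit — on degree 5 A major would have E (V). Em is the degree-5 chord of A minor, so it is the borrowed v.

bVII, iv, v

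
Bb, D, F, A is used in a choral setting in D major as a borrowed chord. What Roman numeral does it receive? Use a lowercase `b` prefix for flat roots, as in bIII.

bVImaj7

Bb is the lowered form of scale degree 6 in D major (the diatonic degree 6 is B). The diatonic chord on degree 6 would be Bm (vi), but Bb–D–F–A is the major-seventh chord from D minor. As a borrowed chord it is labeled bVImaj7.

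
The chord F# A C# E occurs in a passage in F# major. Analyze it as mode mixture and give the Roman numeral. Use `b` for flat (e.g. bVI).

The root F# is the diatonic 1st degree of F# major; the borrowing shows in the chord quality. The diatonic chord on degree 1 would be F# (I), but F#–A–C#–E is the minor-seventh chord from F# minor. As a borrowed chord it is labeled i7.

i7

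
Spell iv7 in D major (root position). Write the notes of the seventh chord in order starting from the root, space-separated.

G Bb D F

The root, G, is scale degree 4 — the same note in D major and D minor; only the chord quality changes. Building the minor-seventh chord from the parallel minor on G: G–Bb–D–F.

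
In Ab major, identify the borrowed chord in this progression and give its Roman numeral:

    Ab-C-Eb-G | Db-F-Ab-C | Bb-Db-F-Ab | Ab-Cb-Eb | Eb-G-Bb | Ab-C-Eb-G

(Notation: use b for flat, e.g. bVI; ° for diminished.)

i

In Ab major the diatonic chords are Ab, Bbm, Cm, Db, Eb, Fm, Gdim. Of the given chords, Ab–C–Eb–G = Abmaj7, Db–F–Ab–C = Dbmaj7, Bb–Db–F–Ab = Bbm7 and Eb–G–Bb = Eb are diatonic. But Ab–Cb–Eb is foreign: the diatonic I on degree 1 is Ab, whereas Abm comes from Ab minor. It is labeled i.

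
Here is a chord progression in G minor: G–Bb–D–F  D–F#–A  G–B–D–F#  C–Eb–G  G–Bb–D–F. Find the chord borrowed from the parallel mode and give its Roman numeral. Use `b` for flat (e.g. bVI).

Imaj7

G minor has the diatonic set Gm, Adim, Bb, Cm, D, Eb, F (with V from harmonic minor). G–Bb–D–F = Gm7, D–F#–A = D and C–Eb–G = Cm are all diatonic. G–B–D–F# doesn't fit — on degree 1 G minor would have Gm (i). Gmaj7 is the degree-1 chord of G major, so it is the borrowed Imaj7.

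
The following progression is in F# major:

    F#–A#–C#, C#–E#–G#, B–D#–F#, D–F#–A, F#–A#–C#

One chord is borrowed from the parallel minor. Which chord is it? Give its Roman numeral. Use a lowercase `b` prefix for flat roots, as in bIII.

bVI

The diatonic triads in F# major are F#, G#m, A#m, B, C#, D#m, E#dim. F#–A#–C# = F#, C#–E#–G# = C# and B–D#–F# = B are all diatonic. D–F#–A is not: scale degree 6 in F# major carries D#m (vi). In F# minor the chord on that degree is D, so here it functions as bVI, borrowed from the parallel minor.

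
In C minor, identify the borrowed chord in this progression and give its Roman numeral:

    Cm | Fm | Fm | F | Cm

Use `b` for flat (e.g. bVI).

IV

C minor has the diatonic set Cm, Ddim, Eb, Fm, G, Ab, Bb (with V from harmonic minor). Cm and Fm are both diatonic. F (F–A–C) doesn't fit — on degree 4 C minor would have Fm (iv). F is the degree-4 chord of C major, so it is the borrowed IV.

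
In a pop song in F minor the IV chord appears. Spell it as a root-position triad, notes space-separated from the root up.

Bb D F

The root, Bb, is scale degree 4 — the same note in F minor and F major; only the chord quality changes. Building the major chord from the parallel major on Bb: Bb–D–F.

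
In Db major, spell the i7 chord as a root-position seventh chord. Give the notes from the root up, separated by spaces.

The root, Db, is scale degree 1 — the same note in Db major and Db minor; only the chord quality changes. Stacking thirds in Db minor on Db gives Db–Fb–Ab–Cb.

Db Fb Ab Cb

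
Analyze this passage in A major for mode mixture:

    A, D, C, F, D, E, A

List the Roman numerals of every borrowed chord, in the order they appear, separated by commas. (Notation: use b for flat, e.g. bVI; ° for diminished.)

bIII, bVI

The diatonic triads in A major are A, Bm, C#m, D, E, F#m, G#dim. Of the given chords, A, D and E are diatonic. But C (C–E–G) is foreign: the diatonic iii on degree 3 is C#m, whereas C comes from A minor. It is labeled bIII. But F (F–A–C) is foreign: the diatonic vi on degree 6 is F#m, whereas F comes from A minor. It is labeled bVI.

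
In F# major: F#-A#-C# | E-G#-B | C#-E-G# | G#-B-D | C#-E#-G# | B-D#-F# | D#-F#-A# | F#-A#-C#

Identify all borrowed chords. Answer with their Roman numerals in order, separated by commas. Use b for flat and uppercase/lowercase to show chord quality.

F# major has the diatonic set F#, G#m, A#m, B, C#, D#m, E#dim. Of the given chords, F#–A#–C# = F#, C#–E#–G# = C#, B–D#–F# = B and D#–F#–A# = D#m are diatonic. But E–G#–B is foreign: the diatonic vii° on degree 7 is E#dim, whereas E comes from F# minor. It is labeled bVII. C#–E–G# is not: scale degree 5 in F# major carries C# (V). In F# minor the chord on that degree is C#m, so here it functions as v, borrowed from the parallel minor. But G#–B–D is foreign: the diatonic ii on degree 2 is G#m, whereas G#dim comes from F# minor. It is labeled ii°.

bVII, v, ii°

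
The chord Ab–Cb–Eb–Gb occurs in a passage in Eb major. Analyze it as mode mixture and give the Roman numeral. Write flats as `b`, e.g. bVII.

iv7

The root Ab is the diatonic 4th degree of Eb major; the borrowing shows in the chord quality. Diatonically Eb major has Ab (IV) on that degree; Ab–Cb–Eb–Gb is instead the minor-seventh chord native to Eb minor, so it takes the label iv7.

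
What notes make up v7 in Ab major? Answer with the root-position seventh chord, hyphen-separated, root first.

The root, Eb, is scale degree 5 — the same note in Ab major and Ab minor; only the chord quality changes. Stacking thirds in Ab minor on Eb gives Eb–Gb–Bb–Db.

Eb-Gb-Bb-Db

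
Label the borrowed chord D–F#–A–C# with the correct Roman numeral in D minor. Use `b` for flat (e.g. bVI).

D is scale degree 1 in D minor. D–F#–A–C# is a major-seventh chord — the form found in D major, not the diatonic i (Dm). Borrowed into D minor it is written Imaj7.

Imaj7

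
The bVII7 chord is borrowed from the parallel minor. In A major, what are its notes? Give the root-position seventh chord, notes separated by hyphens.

G-B-D-F

bVII7 is built on the lowered scale degree 7. In A major degree 7 is G#; lowered it becomes G. Building the dominant-seventh chord from the parallel minor on G: G–B–D–F.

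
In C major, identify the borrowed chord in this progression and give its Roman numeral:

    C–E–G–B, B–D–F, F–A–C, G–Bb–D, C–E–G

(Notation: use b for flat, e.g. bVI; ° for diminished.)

v

C major has the diatonic set C, Dm, Em, F, G, Am, Bdim. C–E–G–B = Cmaj7, B–D–F = Bdim, F–A–C = F and C–E–G = C all belong to that set. G–Bb–D doesn't fit — on degree 5 C major would have G (V). Gm is the degree-5 chord of C minor, so it is the borrowed v.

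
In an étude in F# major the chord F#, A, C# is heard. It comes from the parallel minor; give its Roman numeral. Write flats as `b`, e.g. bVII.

The root F# is the diatonic 1st degree of F# major; the borrowing shows in the chord quality. Diatonically F# major has F# (I) on that degree; F#–A–C# is instead the minor chord native to F# minor, so it takes the label i.

i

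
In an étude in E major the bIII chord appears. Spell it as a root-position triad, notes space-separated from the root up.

G B D

Scale degree 3 in E major is G#. bIII uses the lowered form, G, taken from E minor. Stacking thirds in E minor on G gives G–B–D.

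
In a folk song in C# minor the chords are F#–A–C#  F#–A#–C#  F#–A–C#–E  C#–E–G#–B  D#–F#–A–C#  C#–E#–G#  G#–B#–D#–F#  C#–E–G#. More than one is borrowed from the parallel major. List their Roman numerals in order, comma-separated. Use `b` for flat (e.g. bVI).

IV, I

C# minor has the diatonic set C#m, D#dim, E, F#m, G#, A, B (with V from harmonic minor). Of the given chords, F#–A–C# = F#m, F#–A–C#–E = F#m7, C#–E–G#–B = C#m7, D#–F#–A–C# = D#m7b5, G#–B#–D#–F# = G#7 and C#–E–G# = C#m are diatonic. But F#–A#–C# is foreign: the diatonic iv on degree 4 is F#m, whereas F# comes from C# major. It is labeled IV. But C#–E#–G# is foreign: the diatonic i on degree 1 is C#m, whereas C# comes from C# major. It is labeled I.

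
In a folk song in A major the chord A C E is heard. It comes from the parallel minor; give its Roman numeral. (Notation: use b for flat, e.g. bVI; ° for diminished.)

i

The root A is the diatonic 1st degree of A major; the borrowing shows in the chord quality. Diatonically A major has A (I) on that degree; A–C–E is instead the minor chord native to A minor, so it takes the label i.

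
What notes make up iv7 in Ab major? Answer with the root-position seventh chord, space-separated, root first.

iv7 is built on scale degree 4, which is Db in both Ab major and its parallel. Building the minor-seventh chord from the parallel minor on Db: Db–Fb–Ab–Cb.

Db Fb Ab Cb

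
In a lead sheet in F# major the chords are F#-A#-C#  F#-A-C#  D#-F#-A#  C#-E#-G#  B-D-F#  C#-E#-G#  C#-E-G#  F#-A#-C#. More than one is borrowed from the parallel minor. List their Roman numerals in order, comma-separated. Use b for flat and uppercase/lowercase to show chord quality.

i, iv, v

F# major has the diatonic set F#, G#m, A#m, B, C#, D#m, E#dim. F#–A#–C# = F#, D#–F#–A# = D#m and C#–E#–G# = C# all belong to that set. But F#–A–C# is foreign: the diatonic I on degree 1 is F#, whereas F#m comes from F# minor. It is labeled i. But B–D–F# is foreign: the diatonic IV on degree 4 is B, whereas Bm comes from F# minor. It is labeled iv. But C#–E–G# is foreign: the diatonic V on degree 5 is C#, whereas C#m comes from F# minor. It is labeled v.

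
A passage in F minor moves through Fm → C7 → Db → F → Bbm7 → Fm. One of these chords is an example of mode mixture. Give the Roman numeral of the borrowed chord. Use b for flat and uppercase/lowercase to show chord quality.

The diatonic triads in F minor (with V from harmonic minor) are Fm, Gdim, Ab, Bbm, C, Db, Eb. Fm, C7, Db and Bbm7 all belong to that set. F (F–A–C) is not: scale degree 1 in F minor carries Fm (i). In F major the chord on that degree is F, so here it functions as I, borrowed from the parallel major.

I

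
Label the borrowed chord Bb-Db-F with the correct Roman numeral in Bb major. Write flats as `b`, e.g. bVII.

i

The root Bb is the diatonic 1st degree of Bb major; the borrowing shows in the chord quality. Diatonically Bb major has Bb (I) on that degree; Bb–Db–F is instead the minor chord native to Bb minor, so it takes the label i.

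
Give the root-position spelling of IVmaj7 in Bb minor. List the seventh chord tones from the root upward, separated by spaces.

Eb G Bb D

IVmaj7 is built on scale degree 4, which is Eb in both Bb minor and its parallel. Building the major-seventh chord from the parallel major on Eb: Eb–G–Bb–D.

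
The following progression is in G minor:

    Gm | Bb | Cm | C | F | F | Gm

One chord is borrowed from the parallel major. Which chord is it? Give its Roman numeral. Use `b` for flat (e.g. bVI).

IV

In G minor (with V from harmonic minor) the diatonic chords are Gm, Adim, Bb, Cm, D, Eb, F. Gm, Bb, Cm and F all belong to that set. But C (C–E–G) is foreign: the diatonic iv on degree 4 is Cm, whereas C comes from G major. It is labeled IV.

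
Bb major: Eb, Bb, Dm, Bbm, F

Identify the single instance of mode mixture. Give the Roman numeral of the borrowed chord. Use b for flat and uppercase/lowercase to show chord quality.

Bb major has the diatonic set Bb, Cm, Dm, Eb, F, Gm, Adim. Eb, Bb, Dm and F all belong to that set. Bbm (Bb–Db–F) doesn't fit — on degree 1 Bb major would have Bb (I). Bbm is the degree-1 chord of Bb minor, so it is the borrowed i.

i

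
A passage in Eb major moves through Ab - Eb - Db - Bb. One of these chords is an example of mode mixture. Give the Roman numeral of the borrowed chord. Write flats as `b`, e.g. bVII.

bVII

The diatonic triads in Eb major are Eb, Fm, Gm, Ab, Bb, Cm, Ddim. Ab, Eb and Bb all belong to that set. Db (Db–F–Ab) doesn't fit — on degree 7 Eb major would have Ddim (vii°). Db is the degree-7 chord of Eb minor, so it is the borrowed bVII.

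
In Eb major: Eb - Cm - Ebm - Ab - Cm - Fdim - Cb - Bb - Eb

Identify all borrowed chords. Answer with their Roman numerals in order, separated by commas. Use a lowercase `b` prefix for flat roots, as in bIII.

In Eb major the diatonic chords are Eb, Fm, Gm, Ab, Bb, Cm, Ddim. Eb, Cm, Ab and Bb are all diatonic. Ebm (Eb–Gb–Bb) is not: scale degree 1 in Eb major carries Eb (I). In Eb minor the chord on that degree is Ebm, so here it functions as i, borrowed from the parallel minor. Fdim (F–Ab–Cb) is not: scale degree 2 in Eb major carries Fm (ii). In Eb minor the chord on that degree is Fdim, so here it functions as ii°, borrowed from the parallel minor. Cb (Cb–Eb–Gb) is not: scale degree 6 in Eb major carries Cm (vi). In Eb minor the chord on that degree is Cb, so here it functions as bVI, borrowed from the parallel minor.

i, ii°, bVI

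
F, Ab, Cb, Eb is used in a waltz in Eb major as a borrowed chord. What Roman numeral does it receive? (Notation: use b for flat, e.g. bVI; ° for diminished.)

F is scale degree 2 in Eb major. The diatonic chord on degree 2 would be Fm (ii), but F–Ab–Cb–Eb is the half-diminished-seventh chord from Eb minor. As a borrowed chord it is labeled iiø7.

iiø7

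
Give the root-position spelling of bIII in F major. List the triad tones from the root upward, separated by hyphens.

bIII is built on the lowered scale degree 3. In F major degree 3 is A; lowered it becomes Ab. In F minor the chord on Ab is Ab–C–Eb.

Ab-C-Eb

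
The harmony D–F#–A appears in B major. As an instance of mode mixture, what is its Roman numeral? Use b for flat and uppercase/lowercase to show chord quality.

In B major scale degree 3 is D#; D is its lowered form, from B minor. The diatonic chord on degree 3 would be D#m (iii), but D–F#–A is the major chord from B minor. As a borrowed chord it is labeled bIII.

bIII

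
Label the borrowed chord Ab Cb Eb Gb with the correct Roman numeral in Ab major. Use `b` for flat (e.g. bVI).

The root Ab is the diatonic 1st degree of Ab major; the borrowing shows in the chord quality. Diatonically Ab major has Ab (I) on that degree; Ab–Cb–Eb–Gb is instead the minor-seventh chord native to Ab minor, so it takes the label i7.

i7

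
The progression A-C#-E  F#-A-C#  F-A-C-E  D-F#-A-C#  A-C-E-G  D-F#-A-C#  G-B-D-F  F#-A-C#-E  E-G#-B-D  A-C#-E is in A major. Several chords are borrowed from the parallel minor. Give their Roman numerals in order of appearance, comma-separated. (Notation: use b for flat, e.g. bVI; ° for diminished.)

bVImaj7, i7, bVII7

In A major the diatonic chords are A, Bm, C#m, D, E, F#m, G#dim. A–C#–E = A, F#–A–C# = F#m, D–F#–A–C# = Dmaj7, F#–A–C#–E = F#m7 and E–G#–B–D = E7 all belong to that set. F–A–C–E is not: scale degree 6 in A major carries F#m (vi). In A minor the chord on that degree is Fmaj7, so here it functions as bVImaj7, borrowed from the parallel minor. A–C–E–G is not: scale degree 1 in A major carries A (I). In A minor the chord on that degree is Am7, so here it functions as i7, borrowed from the parallel minor. G–B–D–F doesn't fit — on degree 7 A major would have G#dim (vii°). G7 is the degree-7 chord of A minor, so it is the borrowed bVII7.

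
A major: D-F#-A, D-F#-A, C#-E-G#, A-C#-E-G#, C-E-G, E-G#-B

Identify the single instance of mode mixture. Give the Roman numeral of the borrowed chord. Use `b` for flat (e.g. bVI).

bIII

A major has the diatonic set A, Bm, C#m, D, E, F#m, G#dim. D–F#–A = D, C#–E–G# = C#m, A–C#–E–G# = Amaj7 and E–G#–B = E all belong to that set. C–E–G is not: scale degree 3 in A major carries C#m (iii). In A minor the chord on that degree is C, so here it functions as bIII, borrowed from the parallel minor.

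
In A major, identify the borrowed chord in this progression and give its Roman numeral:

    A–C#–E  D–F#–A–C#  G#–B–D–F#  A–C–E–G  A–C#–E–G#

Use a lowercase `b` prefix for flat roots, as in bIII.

i7

A major has the diatonic set A, Bm, C#m, D, E, F#m, G#dim. A–C#–E = A, D–F#–A–C# = Dmaj7, G#–B–D–F# = G#m7b5 and A–C#–E–G# = Amaj7 all belong to that set. A–C–E–G doesn't fit — on degree 1 A major would have A (I). Am7 is the degree-1 chord of A minor, so it is the borrowed i7.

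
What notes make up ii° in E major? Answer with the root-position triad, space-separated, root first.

ii° is built on scale degree 2, which is F# in both E major and its parallel. Stacking thirds in E minor on F# gives F#–A–C.

F# A C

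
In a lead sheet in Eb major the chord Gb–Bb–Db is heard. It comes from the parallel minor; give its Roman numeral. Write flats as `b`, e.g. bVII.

Gb is the lowered form of scale degree 3 in Eb major (the diatonic degree 3 is G). The diatonic chord on degree 3 would be Gm (iii), but Gb–Bb–Db is the major chord from Eb minor. As a borrowed chord it is labeled bIII.

bIII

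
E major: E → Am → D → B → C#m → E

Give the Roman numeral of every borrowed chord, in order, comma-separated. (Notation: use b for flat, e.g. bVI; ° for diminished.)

The diatonic triads in E major are E, F#m, G#m, A, B, C#m, D#dim. Of the given chords, E, B and C#m are diatonic. Am (A–C–E) doesn't fit — on degree 4 E major would have A (IV). Am is the degree-4 chord of E minor, so it is the borrowed iv. But D (D–F#–A) is foreign: the diatonic vii° on degree 7 is D#dim, whereas D comes from E minor. It is labeled bVII.

iv, bVII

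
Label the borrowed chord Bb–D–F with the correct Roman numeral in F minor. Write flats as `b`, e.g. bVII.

Bb is scale degree 4 in F minor. Diatonically F minor has Bbm (iv) on that degree; Bb–D–F is instead the major chord native to F major, so it takes the label IV.

IV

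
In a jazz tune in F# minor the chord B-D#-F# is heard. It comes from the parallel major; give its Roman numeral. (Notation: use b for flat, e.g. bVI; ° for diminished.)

B is scale degree 4 in F# minor. B–D#–F# is a major chord — the form found in F# major, not the diatonic iv (Bm). Borrowed into F# minor it is written IV.

IV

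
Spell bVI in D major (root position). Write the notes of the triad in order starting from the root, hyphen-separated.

bVI is built on the lowered scale degree 6. In D major degree 6 is B; lowered it becomes Bb. Stacking thirds in D minor on Bb gives Bb–D–F.

Bb-D-F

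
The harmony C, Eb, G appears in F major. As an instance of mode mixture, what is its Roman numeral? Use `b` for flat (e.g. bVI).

v

The root C is the diatonic 5th degree of F major; the borrowing shows in the chord quality. The diatonic chord on degree 5 would be C (V), but C–Eb–G is the minor chord from F minor. As a borrowed chord it is labeled v.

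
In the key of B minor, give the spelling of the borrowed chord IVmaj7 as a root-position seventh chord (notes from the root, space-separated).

IVmaj7 is built on scale degree 4, which is E in both B minor and its parallel. In B major the chord on E is E–G#–B–D#.

E G# B D#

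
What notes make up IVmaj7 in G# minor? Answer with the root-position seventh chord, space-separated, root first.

IVmaj7 is built on scale degree 4, which is C# in both G# minor and its parallel. Stacking thirds in G# major on C# gives C#–E#–G#–B#.

C# E# G# B#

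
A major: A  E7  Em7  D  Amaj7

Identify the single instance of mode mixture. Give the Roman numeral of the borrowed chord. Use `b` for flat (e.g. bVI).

A major has the diatonic set A, Bm, C#m, D, E, F#m, G#dim. A, E7, D and Amaj7 are all diatonic. Em7 (E–G–B–D) is not: scale degree 5 in A major carries E (V). In A minor the chord on that degree is Em7, so here it functions as v7, borrowed from the parallel minor.

v7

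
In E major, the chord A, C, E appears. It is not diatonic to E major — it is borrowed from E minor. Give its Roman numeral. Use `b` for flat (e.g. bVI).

The root A is the diatonic 4th degree of E major; the borrowing shows in the chord quality. The diatonic chord on degree 4 would be A (IV), but A–C–E is the minor chord from E minor. As a borrowed chord it is labeled iv.

iv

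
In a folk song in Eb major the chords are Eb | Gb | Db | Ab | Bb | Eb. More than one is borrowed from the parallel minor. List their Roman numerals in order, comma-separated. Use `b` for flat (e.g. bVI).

bIII, bVII

The diatonic triads in Eb major are Eb, Fm, Gm, Ab, Bb, Cm, Ddim. Of the given chords, Eb, Ab and Bb are diatonic. But Gb (Gb–Bb–Db) is foreign: the diatonic iii on degree 3 is Gm, whereas Gb comes from Eb minor. It is labeled bIII. Db (Db–F–Ab) is not: scale degree 7 in Eb major carries Ddim (vii°). In Eb minor the chord on that degree is Db, so here it functions as bVII, borrowed from the parallel minor.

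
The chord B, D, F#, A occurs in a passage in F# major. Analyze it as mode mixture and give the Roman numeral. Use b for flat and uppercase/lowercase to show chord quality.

iv7

B is scale degree 4 in F# major. Diatonically F# major has B (IV) on that degree; B–D–F#–A is instead the minor-seventh chord native to F# minor, so it takes the label iv7.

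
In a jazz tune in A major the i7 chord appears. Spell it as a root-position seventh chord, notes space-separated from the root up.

A C E G

i7 is built on scale degree 1, which is A in both A major and its parallel. Building the minor-seventh chord from the parallel minor on A: A–C–E–G.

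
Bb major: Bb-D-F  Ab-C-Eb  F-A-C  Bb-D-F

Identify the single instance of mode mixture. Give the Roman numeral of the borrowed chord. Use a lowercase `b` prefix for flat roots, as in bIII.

bVII

Bb major has the diatonic set Bb, Cm, Dm, Eb, F, Gm, Adim. Bb–D–F = Bb and F–A–C = F both belong to that set. But Ab–C–Eb is foreign: the diatonic vii° on degree 7 is Adim, whereas Ab comes from Bb minor. It is labeled bVII.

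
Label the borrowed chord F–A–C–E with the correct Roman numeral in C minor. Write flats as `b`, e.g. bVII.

F is scale degree 4 in C minor. F–A–C–E is a major-seventh chord — the form found in C major, not the diatonic iv (Fm). Borrowed into C minor it is written IVmaj7.

IVmaj7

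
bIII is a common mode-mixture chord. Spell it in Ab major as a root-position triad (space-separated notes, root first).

bIII is built on the lowered scale degree 3. In Ab major degree 3 is C; lowered it becomes Cb. In Ab minor the chord on Cb is Cb–Eb–Gb.

Cb Eb Gb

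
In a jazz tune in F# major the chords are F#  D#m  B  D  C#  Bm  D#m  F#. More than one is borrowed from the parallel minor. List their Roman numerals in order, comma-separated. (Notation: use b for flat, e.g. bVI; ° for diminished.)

In F# major the diatonic chords are F#, G#m, A#m, B, C#, D#m, E#dim. F#, D#m, B and C# all belong to that set. D (D–F#–A) doesn't fit — on degree 6 F# major would have D#m (vi). D is the degree-6 chord of F# minor, so it is the borrowed bVI. Bm (B–D–F#) is not: scale degree 4 in F# major carries B (IV). In F# minor the chord on that degree is Bm, so here it functions as iv, borrowed from the parallel minor.

bVI, iv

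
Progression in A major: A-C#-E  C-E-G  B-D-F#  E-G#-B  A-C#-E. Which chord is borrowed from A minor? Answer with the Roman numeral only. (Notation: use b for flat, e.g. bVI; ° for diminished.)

bIII

In A major the diatonic chords are A, Bm, C#m, D, E, F#m, G#dim. A–C#–E = A, B–D–F# = Bm and E–G#–B = E all belong to that set. But C–E–G is foreign: the diatonic iii on degree 3 is C#m, whereas C comes from A minor. It is labeled bIII.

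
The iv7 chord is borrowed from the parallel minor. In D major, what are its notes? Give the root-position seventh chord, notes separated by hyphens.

The root, G, is scale degree 4 — the same note in D major and D minor; only the chord quality changes. Building the minor-seventh chord from the parallel minor on G: G–Bb–D–F.

G-Bb-D-F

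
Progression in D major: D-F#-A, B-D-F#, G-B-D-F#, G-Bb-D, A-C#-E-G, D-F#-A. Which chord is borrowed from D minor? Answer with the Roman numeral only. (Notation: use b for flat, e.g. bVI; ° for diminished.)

In D major the diatonic chords are D, Em, F#m, G, A, Bm, C#dim. Of the given chords, D–F#–A = D, B–D–F# = Bm, G–B–D–F# = Gmaj7 and A–C#–E–G = A7 are diatonic. G–Bb–D is not: scale degree 4 in D major carries G (IV). In D minor the chord on that degree is Gm, so here it functions as iv, borrowed from the parallel minor.

iv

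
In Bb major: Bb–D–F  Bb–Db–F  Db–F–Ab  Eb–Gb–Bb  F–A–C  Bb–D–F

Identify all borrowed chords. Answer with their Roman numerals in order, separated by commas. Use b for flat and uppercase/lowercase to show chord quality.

i, bIII, iv

In Bb major the diatonic chords are Bb, Cm, Dm, Eb, F, Gm, Adim. Of the given chords, Bb–D–F = Bb and F–A–C = F are diatonic. But Bb–Db–F is foreign: the diatonic I on degree 1 is Bb, whereas Bbm comes from Bb minor. It is labeled i. Db–F–Ab doesn't fit — on degree 3 Bb major would have Dm (iii). Db is the degree-3 chord of Bb minor, so it is the borrowed bIII. Eb–Gb–Bb is not: scale degree 4 in Bb major carries Eb (IV). In Bb minor the chord on that degree is Ebm, so here it functions as iv, borrowed from the parallel minor.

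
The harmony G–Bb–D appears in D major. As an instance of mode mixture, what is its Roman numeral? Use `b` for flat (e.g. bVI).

The root G is the diatonic 4th degree of D major; the borrowing shows in the chord quality. The diatonic chord on degree 4 would be G (IV), but G–Bb–D is the minor chord from D minor. As a borrowed chord it is labeled iv.

iv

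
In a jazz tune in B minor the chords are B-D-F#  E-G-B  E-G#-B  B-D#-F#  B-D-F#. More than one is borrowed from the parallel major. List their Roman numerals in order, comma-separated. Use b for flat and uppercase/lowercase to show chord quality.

IV, I

In B minor (with V from harmonic minor) the diatonic chords are Bm, C#dim, D, Em, F#, G, A. B–D–F# = Bm and E–G–B = Em both belong to that set. E–G#–B doesn't fit — on degree 4 B minor would have Em (iv). E is the degree-4 chord of B major, so it is the borrowed IV. B–D#–F# is not: scale degree 1 in B minor carries Bm (i). In B major the chord on that degree is B, so here it functions as I, borrowed from the parallel major.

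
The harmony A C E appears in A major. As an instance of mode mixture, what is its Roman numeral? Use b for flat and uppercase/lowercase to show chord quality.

i

The root A is the diatonic 1st degree of A major; the borrowing shows in the chord quality. Diatonically A major has A (I) on that degree; A–C–E is instead the minor chord native to A minor, so it takes the label i.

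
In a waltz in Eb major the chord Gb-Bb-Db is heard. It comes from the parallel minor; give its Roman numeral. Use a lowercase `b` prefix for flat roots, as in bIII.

In Eb major scale degree 3 is G; Gb is its lowered form, from Eb minor. Gb–Bb–Db is a major chord — the form found in Eb minor, not the diatonic iii (Gm). Borrowed into Eb major it is written bIII.

bIII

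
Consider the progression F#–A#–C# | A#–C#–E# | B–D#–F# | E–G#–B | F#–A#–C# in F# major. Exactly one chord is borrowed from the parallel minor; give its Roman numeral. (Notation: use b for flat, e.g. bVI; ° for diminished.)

bVII

In F# major the diatonic chords are F#, G#m, A#m, B, C#, D#m, E#dim. Of the given chords, F#–A#–C# = F#, A#–C#–E# = A#m and B–D#–F# = B are diatonic. E–G#–B doesn't fit — on degree 7 F# major would have E#dim (vii°). E is the degree-7 chord of F# minor, so it is the borrowed bVII.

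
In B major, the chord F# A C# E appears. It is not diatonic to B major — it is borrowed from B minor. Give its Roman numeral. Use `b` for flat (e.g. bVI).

v7

The root F# is the diatonic 5th degree of B major; the borrowing shows in the chord quality. Diatonically B major has F# (V) on that degree; F#–A–C#–E is instead the minor-seventh chord native to B minor, so it takes the label v7.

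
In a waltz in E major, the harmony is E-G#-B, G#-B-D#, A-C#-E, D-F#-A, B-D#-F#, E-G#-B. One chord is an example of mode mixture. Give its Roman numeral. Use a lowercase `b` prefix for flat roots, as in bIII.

The diatonic triads in E major are E, F#m, G#m, A, B, C#m, D#dim. Of the given chords, E–G#–B = E, G#–B–D# = G#m, A–C#–E = A and B–D#–F# = B are diatonic. But D–F#–A is foreign: the diatonic vii° on degree 7 is D#dim, whereas D comes from E minor. It is labeled bVII.

bVII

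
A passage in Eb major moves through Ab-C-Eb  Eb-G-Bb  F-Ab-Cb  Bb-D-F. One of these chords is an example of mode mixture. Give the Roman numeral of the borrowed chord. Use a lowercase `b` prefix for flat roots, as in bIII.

ii°

The diatonic triads in Eb major are Eb, Fm, Gm, Ab, Bb, Cm, Ddim. Ab–C–Eb = Ab, Eb–G–Bb = Eb and Bb–D–F = Bb all belong to that set. F–Ab–Cb is not: scale degree 2 in Eb major carries Fm (ii). In Eb minor the chord on that degree is Fdim, so here it functions as ii°, borrowed from the parallel minor.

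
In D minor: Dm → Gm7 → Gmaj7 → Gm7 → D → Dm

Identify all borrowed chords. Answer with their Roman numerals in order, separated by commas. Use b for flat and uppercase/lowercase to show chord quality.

IVmaj7, I

D minor has the diatonic set Dm, Edim, F, Gm, A, Bb, C (with V from harmonic minor). Dm and Gm7 both belong to that set. But Gmaj7 (G–B–D–F#) is foreign: the diatonic iv on degree 4 is Gm, whereas Gmaj7 comes from D major. It is labeled IVmaj7. D (D–F#–A) doesn't fit — on degree 1 D minor would have Dm (i). D is the degree-1 chord of D major, so it is the borrowed I.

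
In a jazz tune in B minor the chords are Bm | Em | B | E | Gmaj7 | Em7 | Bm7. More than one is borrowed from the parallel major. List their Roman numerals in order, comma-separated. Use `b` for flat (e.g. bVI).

I, IV

B minor has the diatonic set Bm, C#dim, D, Em, F#, G, A (with V from harmonic minor). Bm, Em, Gmaj7, Em7 and Bm7 are all diatonic. B (B–D#–F#) is not: scale degree 1 in B minor carries Bm (i). In B major the chord on that degree is B, so here it functions as I, borrowed from the parallel major. But E (E–G#–B) is foreign: the diatonic iv on degree 4 is Em, whereas E comes from B major. It is labeled IV.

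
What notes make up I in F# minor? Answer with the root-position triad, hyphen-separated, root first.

The root, F#, is scale degree 1 — the same note in F# minor and F# major; only the chord quality changes. In F# major the chord on F# is F#–A#–C#.

F#-A#-C#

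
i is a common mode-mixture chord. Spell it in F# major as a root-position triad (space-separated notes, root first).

The root, F#, is scale degree 1 — the same note in F# major and F# minor; only the chord quality changes. Stacking thirds in F# minor on F# gives F#–A–C#.

F# A C#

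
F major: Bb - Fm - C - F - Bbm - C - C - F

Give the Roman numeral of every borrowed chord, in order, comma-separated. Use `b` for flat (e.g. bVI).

i, iv

The diatonic triads in F major are F, Gm, Am, Bb, C, Dm, Edim. Of the given chords, Bb, C and F are diatonic. Fm (F–Ab–C) is not: scale degree 1 in F major carries F (I). In F minor the chord on that degree is Fm, so here it functions as i, borrowed from the parallel minor. But Bbm (Bb–Db–F) is foreign: the diatonic IV on degree 4 is Bb, whereas Bbm comes from F minor. It is labeled iv.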